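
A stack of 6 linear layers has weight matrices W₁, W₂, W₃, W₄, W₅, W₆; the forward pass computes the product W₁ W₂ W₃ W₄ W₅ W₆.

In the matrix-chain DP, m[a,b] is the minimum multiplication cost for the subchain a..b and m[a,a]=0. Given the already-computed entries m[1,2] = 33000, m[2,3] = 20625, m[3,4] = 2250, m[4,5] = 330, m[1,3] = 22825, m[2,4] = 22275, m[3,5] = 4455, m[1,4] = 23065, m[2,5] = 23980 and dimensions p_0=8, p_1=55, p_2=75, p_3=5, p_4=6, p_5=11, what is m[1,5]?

23593

m[1,5] = min over k∈[1,4] of m[1,k]+m[k+1,5]+p_{0}·p_k·p_{5}.
k=1: 0 + 23980 + 8·55·11 = 28820; k=2: 33000 + 4455 + 8·75·11 = 44055; k=3: 22825 + 330 + 8·5·11 = 23595; k=4: 23065 + 0 + 8·6·11 = 23593.
Minimum: 23593 at k=4.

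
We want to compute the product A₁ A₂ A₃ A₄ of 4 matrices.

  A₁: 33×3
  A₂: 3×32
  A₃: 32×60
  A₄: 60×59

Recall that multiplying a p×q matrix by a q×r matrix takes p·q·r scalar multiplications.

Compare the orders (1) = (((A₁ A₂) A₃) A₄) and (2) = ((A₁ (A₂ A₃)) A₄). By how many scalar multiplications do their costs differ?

54828

Order (1) = (((A₁ A₂) A₃) A₄): (A₁ A₂): 33×3 by 3×32 → 33×32, cost 33·3·32 = 3168; ((A₁ A₂) A₃): 33×32 by 32×60 → 33×60, cost 33·32·60 = 63360; cumulative 66528; (((A₁ A₂) A₃) A₄): 33×60 by 60×59 → 33×59, cost 33·60·59 = 116820; cumulative 183348. Total 183348.
Order (2) = ((A₁ (A₂ A₃)) A₄): (A₂ A₃): 3×32 by 32×60 → 3×60, cost 3·32·60 = 5760; (A₁ (A₂ A₃)): 33×3 by 3×60 → 33×60, cost 33·3·60 = 5940; cumulative 11700; ((A₁ (A₂ A₃)) A₄): 33×60 by 60×59 → 33×59, cost 33·60·59 = 116820; cumulative 128520. Total 128520.
Difference: |183348 − 128520| = 54828.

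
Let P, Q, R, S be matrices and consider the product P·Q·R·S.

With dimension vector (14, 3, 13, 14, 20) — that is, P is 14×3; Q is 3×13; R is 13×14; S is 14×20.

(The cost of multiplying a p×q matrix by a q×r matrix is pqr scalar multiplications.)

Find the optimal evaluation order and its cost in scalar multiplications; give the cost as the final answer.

2226

Adjacent pairs: PQ = 14·3·13 = 546; QR = 3·13·14 = 546; RS = 13·14·20 = 3640.
Length 3: P..R: k=1: 0+546+14·3·14=1134; k=2: 546+0+14·13·14=3094 → min 1134 | Q..S: k=2: 0+3640+3·13·20=4420; k=3: 546+0+3·14·20=1386 → min 1386.
Length 4: P..S: k=1: 0+1386+14·3·20=2226; k=2: 546+3640+14·13·20=7826; k=3: 1134+0+14·14·20=5054 → min 2226.
Optimal parenthesization: (P·((Q·R)·S)) with cost 2226.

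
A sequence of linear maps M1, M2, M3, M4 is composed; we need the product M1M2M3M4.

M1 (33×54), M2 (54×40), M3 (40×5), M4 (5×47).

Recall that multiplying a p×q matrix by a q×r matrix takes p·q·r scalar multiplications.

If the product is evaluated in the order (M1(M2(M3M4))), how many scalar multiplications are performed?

194674

(M3M4): 40×5 by 5×47 → 40×47, cost 40·5·47 = 9400
(M2(M3M4)): 54×40 by 40×47 → 54×47, cost 54·40·47 = 101520; cumulative 110920
(M1(M2(M3M4))): 33×54 by 54×47 → 33×47, cost 33·54·47 = 83754; cumulative 194674
Total: 194674 scalar multiplications.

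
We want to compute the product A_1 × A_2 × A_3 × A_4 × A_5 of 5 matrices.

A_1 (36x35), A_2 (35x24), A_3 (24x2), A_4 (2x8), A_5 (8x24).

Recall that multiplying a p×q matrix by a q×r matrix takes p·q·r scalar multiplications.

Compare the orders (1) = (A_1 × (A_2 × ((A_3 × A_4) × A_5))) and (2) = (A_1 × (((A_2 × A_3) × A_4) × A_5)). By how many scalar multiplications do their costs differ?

16192

Order (1) = (A_1 × (A_2 × ((A_3 × A_4) × A_5))): (A_3 × A_4): 24×2 by 2×8 → 24×8, cost 24·2·8 = 384; ((A_3 × A_4) × A_5): 24×8 by 8×24 → 24×24, cost 24·8·24 = 4608; cumulative 4992; (A_2 × ((A_3 × A_4) × A_5)): 35×24 by 24×24 → 35×24, cost 35·24·24 = 20160; cumulative 25152; (A_1 × (A_2 × ((A_3 × A_4) × A_5))): 36×35 by 35×24 → 36×24, cost 36·35·24 = 30240; cumulative 55392. Total 55392.
Order (2) = (A_1 × (((A_2 × A_3) × A_4) × A_5)): (A_2 × A_3): 35×24 by 24×2 → 35×2, cost 35·24·2 = 1680; ((A_2 × A_3) × A_4): 35×2 by 2×8 → 35×8, cost 35·2·8 = 560; cumulative 2240; (((A_2 × A_3) × A_4) × A_5): 35×8 by 8×24 → 35×24, cost 35·8·24 = 6720; cumulative 8960; (A_1 × (((A_2 × A_3) × A_4) × A_5)): 36×35 by 35×24 → 36×24, cost 36·35·24 = 30240; cumulative 39200. Total 39200.
Difference: |55392 − 39200| = 16192.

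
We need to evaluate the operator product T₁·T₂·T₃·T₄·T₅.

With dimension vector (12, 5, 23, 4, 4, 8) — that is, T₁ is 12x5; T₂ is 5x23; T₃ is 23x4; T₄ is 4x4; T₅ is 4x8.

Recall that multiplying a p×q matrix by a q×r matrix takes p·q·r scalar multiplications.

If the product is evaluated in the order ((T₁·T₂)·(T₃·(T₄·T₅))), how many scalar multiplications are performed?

(T₁·T₂): 12×5 by 5×23 → 12×23, cost 12·5·23 = 1380
(T₄·T₅): 4×4 by 4×8 → 4×8, cost 4·4·8 = 128
(T₃·(T₄·T₅)): 23×4 by 4×8 → 23×8, cost 23·4·8 = 736; cumulative 864
((T₁·T₂)·(T₃·(T₄·T₅))): 12×23 by 23×8 → 12×8, cost 12·23·8 = 2208; cumulative 4452
Total: 4452 scalar multiplications.

4452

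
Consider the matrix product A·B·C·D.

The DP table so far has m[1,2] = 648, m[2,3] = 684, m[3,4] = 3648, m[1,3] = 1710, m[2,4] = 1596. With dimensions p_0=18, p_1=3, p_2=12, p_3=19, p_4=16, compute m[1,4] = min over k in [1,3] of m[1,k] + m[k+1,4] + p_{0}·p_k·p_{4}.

2460

m[1,4] = min over k∈[1,3] of m[1,k]+m[k+1,4]+p_{0}·p_k·p_{4}.
k=1: 0 + 1596 + 18·3·16 = 2460; k=2: 648 + 3648 + 18·12·16 = 7752; k=3: 1710 + 0 + 18·19·16 = 7182.
Minimum: 2460 at k=1.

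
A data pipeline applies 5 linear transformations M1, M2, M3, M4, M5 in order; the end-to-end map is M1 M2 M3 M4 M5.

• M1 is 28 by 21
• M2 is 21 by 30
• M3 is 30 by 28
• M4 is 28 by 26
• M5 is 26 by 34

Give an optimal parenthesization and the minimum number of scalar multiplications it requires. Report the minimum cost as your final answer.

71484

Adjacent pairs: M1M2 = 28·21·30 = 17640; M2M3 = 21·30·28 = 17640; M3M4 = 30·28·26 = 21840; M4M5 = 28·26·34 = 24752.
Length 3: M1..M3: k=1: 0+17640+28·21·28=34104; k=2: 17640+0+28·30·28=41160 → min 34104 | M2..M4: k=2: 0+21840+21·30·26=38220; k=3: 17640+0+21·28·26=32928 → min 32928 | M3..M5: k=3: 0+24752+30·28·34=53312; k=4: 21840+0+30·26·34=48360 → min 48360.
Length 4: M1..M4: k=1: 0+32928+28·21·26=48216; k=2: 17640+21840+28·30·26=61320; k=3: 34104+0+28·28·26=54488 → min 48216 | M2..M5: k=2: 0+48360+21·30·34=69780; k=3: 17640+24752+21·28·34=62384; k=4: 32928+0+21·26·34=51492 → min 51492.
Length 5: M1..M5: k=1: 0+51492+28·21·34=71484; k=2: 17640+48360+28·30·34=94560; k=3: 34104+24752+28·28·34=85512; k=4: 48216+0+28·26·34=72968 → min 71484.
Optimal parenthesization: (M1 (((M2 M3) M4) M5)) with cost 71484.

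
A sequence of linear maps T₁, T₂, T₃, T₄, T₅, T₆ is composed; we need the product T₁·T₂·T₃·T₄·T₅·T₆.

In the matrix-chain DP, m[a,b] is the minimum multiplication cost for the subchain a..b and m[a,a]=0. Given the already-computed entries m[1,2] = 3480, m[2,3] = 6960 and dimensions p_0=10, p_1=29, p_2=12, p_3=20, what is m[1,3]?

5880

m[1,3] = min over k∈[1,2] of m[1,k]+m[k+1,3]+p_{0}·p_k·p_{3}.
k=1: 0 + 6960 + 10·29·20 = 12760; k=2: 3480 + 0 + 10·12·20 = 5880.
Minimum: 5880 at k=2.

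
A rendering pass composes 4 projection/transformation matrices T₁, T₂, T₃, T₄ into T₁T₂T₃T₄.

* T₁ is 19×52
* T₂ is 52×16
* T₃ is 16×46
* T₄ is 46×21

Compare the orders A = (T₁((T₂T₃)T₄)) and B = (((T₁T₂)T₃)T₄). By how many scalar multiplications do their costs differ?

61106

Order A = (T₁((T₂T₃)T₄)): (T₂T₃): 52×16 by 16×46 → 52×46, cost 52·16·46 = 38272; ((T₂T₃)T₄): 52×46 by 46×21 → 52×21, cost 52·46·21 = 50232; cumulative 88504; (T₁((T₂T₃)T₄)): 19×52 by 52×21 → 19×21, cost 19·52·21 = 20748; cumulative 109252. Total 109252.
Order B = (((T₁T₂)T₃)T₄): (T₁T₂): 19×52 by 52×16 → 19×16, cost 19·52·16 = 15808; ((T₁T₂)T₃): 19×16 by 16×46 → 19×46, cost 19·16·46 = 13984; cumulative 29792; (((T₁T₂)T₃)T₄): 19×46 by 46×21 → 19×21, cost 19·46·21 = 18354; cumulative 48146. Total 48146.
Difference: |109252 − 48146| = 61106.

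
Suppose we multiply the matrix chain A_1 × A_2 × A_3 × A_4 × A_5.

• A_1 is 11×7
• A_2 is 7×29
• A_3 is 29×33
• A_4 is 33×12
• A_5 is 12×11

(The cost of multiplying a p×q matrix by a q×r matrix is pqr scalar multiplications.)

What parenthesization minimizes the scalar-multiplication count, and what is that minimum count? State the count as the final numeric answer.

11242

Adjacent pairs: A_1A_2 = 11·7·29 = 2233; A_2A_3 = 7·29·33 = 6699; A_3A_4 = 29·33·12 = 11484; A_4A_5 = 33·12·11 = 4356.
Length 3: A_1..A_3: k=1: 0+6699+11·7·33=9240; k=2: 2233+0+11·29·33=12760 → min 9240 | A_2..A_4: k=2: 0+11484+7·29·12=13920; k=3: 6699+0+7·33·12=9471 → min 9471 | A_3..A_5: k=3: 0+4356+29·33·11=14883; k=4: 11484+0+29·12·11=15312 → min 14883.
Length 4: A_1..A_4: k=1: 0+9471+11·7·12=10395; k=2: 2233+11484+11·29·12=17545; k=3: 9240+0+11·33·12=13596 → min 10395 | A_2..A_5: k=2: 0+14883+7·29·11=17116; k=3: 6699+4356+7·33·11=13596; k=4: 9471+0+7·12·11=10395 → min 10395.
Length 5: A_1..A_5: k=1: 0+10395+11·7·11=11242; k=2: 2233+14883+11·29·11=20625; k=3: 9240+4356+11·33·11=17589; k=4: 10395+0+11·12·11=11847 → min 11242.
Optimal parenthesization: (A_1 × (((A_2 × A_3) × A_4) × A_5)) with cost 11242.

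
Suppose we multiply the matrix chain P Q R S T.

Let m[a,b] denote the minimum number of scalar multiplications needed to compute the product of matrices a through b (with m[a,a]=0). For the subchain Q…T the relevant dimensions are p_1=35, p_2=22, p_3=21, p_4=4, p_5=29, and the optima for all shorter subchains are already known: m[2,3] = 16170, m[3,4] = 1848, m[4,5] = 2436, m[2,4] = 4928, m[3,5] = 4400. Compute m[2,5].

8988

m[2,5] = min over k∈[2,4] of m[2,k]+m[k+1,5]+p_{1}·p_k·p_{5}.
k=2: 0 + 4400 + 35·22·29 = 26730; k=3: 16170 + 2436 + 35·21·29 = 39921; k=4: 4928 + 0 + 35·4·29 = 8988.
Minimum: 8988 at k=4.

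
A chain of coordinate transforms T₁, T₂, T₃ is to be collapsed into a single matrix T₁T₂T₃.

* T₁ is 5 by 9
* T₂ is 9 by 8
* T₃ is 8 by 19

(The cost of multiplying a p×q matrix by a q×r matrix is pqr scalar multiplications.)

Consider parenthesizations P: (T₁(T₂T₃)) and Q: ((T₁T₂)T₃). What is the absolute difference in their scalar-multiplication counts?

1103

Order P = (T₁(T₂T₃)): (T₂T₃): 9×8 by 8×19 → 9×19, cost 9·8·19 = 1368; (T₁(T₂T₃)): 5×9 by 9×19 → 5×19, cost 5·9·19 = 855; cumulative 2223. Total 2223.
Order Q = ((T₁T₂)T₃): (T₁T₂): 5×9 by 9×8 → 5×8, cost 5·9·8 = 360; ((T₁T₂)T₃): 5×8 by 8×19 → 5×19, cost 5·8·19 = 760; cumulative 1120. Total 1120.
Difference: |2223 − 1120| = 1103.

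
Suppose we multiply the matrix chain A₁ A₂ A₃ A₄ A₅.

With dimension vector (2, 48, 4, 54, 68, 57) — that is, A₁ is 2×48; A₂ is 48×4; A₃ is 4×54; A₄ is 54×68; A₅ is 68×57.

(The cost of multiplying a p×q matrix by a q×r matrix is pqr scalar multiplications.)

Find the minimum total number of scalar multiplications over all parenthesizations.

Adjacent pairs: A₁A₂ = 2·48·4 = 384; A₂A₃ = 48·4·54 = 10368; A₃A₄ = 4·54·68 = 14688; A₄A₅ = 54·68·57 = 209304.
Length 3: A₁..A₃: k=1: 0+10368+2·48·54=15552; k=2: 384+0+2·4·54=816 → min 816 | A₂..A₄: k=2: 0+14688+48·4·68=27744; k=3: 10368+0+48·54·68=186624 → min 27744 | A₃..A₅: k=3: 0+209304+4·54·57=221616; k=4: 14688+0+4·68·57=30192 → min 30192.
Length 4: A₁..A₄: k=1: 0+27744+2·48·68=34272; k=2: 384+14688+2·4·68=15616; k=3: 816+0+2·54·68=8160 → min 8160 | A₂..A₅: k=2: 0+30192+48·4·57=41136; k=3: 10368+209304+48·54·57=367416; k=4: 27744+0+48·68·57=213792 → min 41136.
Length 5: A₁..A₅: k=1: 0+41136+2·48·57=46608; k=2: 384+30192+2·4·57=31032; k=3: 816+209304+2·54·57=216276; k=4: 8160+0+2·68·57=15912 → min 15912.
Optimal order: ((((A₁ A₂) A₃) A₄) A₅) with cost 15912.

15912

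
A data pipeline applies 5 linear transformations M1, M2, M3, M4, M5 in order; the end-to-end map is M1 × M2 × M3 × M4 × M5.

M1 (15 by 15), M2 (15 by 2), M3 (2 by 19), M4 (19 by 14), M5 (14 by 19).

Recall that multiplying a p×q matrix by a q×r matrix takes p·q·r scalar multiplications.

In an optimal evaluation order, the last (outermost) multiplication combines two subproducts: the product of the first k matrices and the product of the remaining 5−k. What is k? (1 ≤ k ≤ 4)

2

Adjacent pairs: M1M2 = 15·15·2 = 450; M2M3 = 15·2·19 = 570; M3M4 = 2·19·14 = 532; M4M5 = 19·14·19 = 5054.
Length 3: M1..M3: k=1: 0+570+15·15·19=4845; k=2: 450+0+15·2·19=1020 → min 1020 | M2..M4: k=2: 0+532+15·2·14=952; k=3: 570+0+15·19·14=4560 → min 952 | M3..M5: k=3: 0+5054+2·19·19=5776; k=4: 532+0+2·14·19=1064 → min 1064.
Length 4: M1..M4: k=1: 0+952+15·15·14=4102; k=2: 450+532+15·2·14=1402; k=3: 1020+0+15·19·14=5010 → min 1402 | M2..M5: k=2: 0+1064+15·2·19=1634; k=3: 570+5054+15·19·19=11039; k=4: 952+0+15·14·19=4942 → min 1634.
Top-level splits: k=1: (M1..M1)·(M2..M5) → 0+1634+15·15·19 = 5909; k=2: (M1..M2)·(M3..M5) → 450+1064+15·2·19 = 2084; k=3: (M1..M3)·(M4..M5) → 1020+5054+15·19·19 = 11489; k=4: (M1..M4)·(M5..M5) → 1402+0+15·14·19 = 5392.
Best split is after M2, i.e. k = 2.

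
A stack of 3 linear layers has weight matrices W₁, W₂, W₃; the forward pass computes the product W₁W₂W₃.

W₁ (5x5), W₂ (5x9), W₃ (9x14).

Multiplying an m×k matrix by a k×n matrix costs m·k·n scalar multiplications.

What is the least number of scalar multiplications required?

855

Order (W₁(W₂W₃)): (W₂W₃): 5×9 by 9×14 → 5×14, cost 5·9·14 = 630; (W₁(W₂W₃)): 5×5 by 5×14 → 5×14, cost 5·5·14 = 350; cumulative 980. Total 980.
Order ((W₁W₂)W₃): (W₁W₂): 5×5 by 5×9 → 5×9, cost 5·5·9 = 225; ((W₁W₂)W₃): 5×9 by 9×14 → 5×14, cost 5·9·14 = 630; cumulative 855. Total 855.
Minimum: 855.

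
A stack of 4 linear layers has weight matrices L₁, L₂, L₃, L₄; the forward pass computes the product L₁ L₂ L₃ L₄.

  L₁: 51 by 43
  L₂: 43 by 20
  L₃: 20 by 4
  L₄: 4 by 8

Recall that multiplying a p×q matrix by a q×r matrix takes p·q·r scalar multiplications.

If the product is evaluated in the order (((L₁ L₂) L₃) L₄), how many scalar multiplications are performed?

49572

(L₁ L₂): 51×43 by 43×20 → 51×20, cost 51·43·20 = 43860
((L₁ L₂) L₃): 51×20 by 20×4 → 51×4, cost 51·20·4 = 4080; cumulative 47940
(((L₁ L₂) L₃) L₄): 51×4 by 4×8 → 51×8, cost 51·4·8 = 1632; cumulative 49572
Total: 49572 scalar multiplications.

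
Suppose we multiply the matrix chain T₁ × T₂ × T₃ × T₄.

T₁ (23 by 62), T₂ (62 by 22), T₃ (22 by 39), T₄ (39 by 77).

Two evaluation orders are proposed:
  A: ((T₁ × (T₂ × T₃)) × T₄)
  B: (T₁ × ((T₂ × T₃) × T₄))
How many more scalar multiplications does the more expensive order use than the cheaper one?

Order A = ((T₁ × (T₂ × T₃)) × T₄): (T₂ × T₃): 62×22 by 22×39 → 62×39, cost 62·22·39 = 53196; (T₁ × (T₂ × T₃)): 23×62 by 62×39 → 23×39, cost 23·62·39 = 55614; cumulative 108810; ((T₁ × (T₂ × T₃)) × T₄): 23×39 by 39×77 → 23×77, cost 23·39·77 = 69069; cumulative 177879. Total 177879.
Order B = (T₁ × ((T₂ × T₃) × T₄)): (T₂ × T₃): 62×22 by 22×39 → 62×39, cost 62·22·39 = 53196; ((T₂ × T₃) × T₄): 62×39 by 39×77 → 62×77, cost 62·39·77 = 186186; cumulative 239382; (T₁ × ((T₂ × T₃) × T₄)): 23×62 by 62×77 → 23×77, cost 23·62·77 = 109802; cumulative 349184. Total 349184.
Difference: |177879 − 349184| = 171305.

171305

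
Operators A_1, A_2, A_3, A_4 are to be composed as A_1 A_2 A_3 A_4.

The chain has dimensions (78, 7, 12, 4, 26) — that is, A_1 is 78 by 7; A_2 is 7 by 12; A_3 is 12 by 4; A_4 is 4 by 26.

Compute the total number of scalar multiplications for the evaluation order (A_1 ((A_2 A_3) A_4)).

15260

(A_2 A_3): 7×12 by 12×4 → 7×4, cost 7·12·4 = 336
((A_2 A_3) A_4): 7×4 by 4×26 → 7×26, cost 7·4·26 = 728; cumulative 1064
(A_1 ((A_2 A_3) A_4)): 78×7 by 7×26 → 78×26, cost 78·7·26 = 14196; cumulative 15260
Total: 15260 scalar multiplications.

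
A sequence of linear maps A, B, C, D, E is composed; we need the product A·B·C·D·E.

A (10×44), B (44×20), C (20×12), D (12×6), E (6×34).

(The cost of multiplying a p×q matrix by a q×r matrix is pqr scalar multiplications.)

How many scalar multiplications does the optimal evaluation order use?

Adjacent pairs: AB = 10·44·20 = 8800; BC = 44·20·12 = 10560; CD = 20·12·6 = 1440; DE = 12·6·34 = 2448.
Length 3: A..C: k=1: 0+10560+10·44·12=15840; k=2: 8800+0+10·20·12=11200 → min 11200 | B..D: k=2: 0+1440+44·20·6=6720; k=3: 10560+0+44·12·6=13728 → min 6720 | C..E: k=3: 0+2448+20·12·34=10608; k=4: 1440+0+20·6·34=5520 → min 5520.
Length 4: A..D: k=1: 0+6720+10·44·6=9360; k=2: 8800+1440+10·20·6=11440; k=3: 11200+0+10·12·6=11920 → min 9360 | B..E: k=2: 0+5520+44·20·34=35440; k=3: 10560+2448+44·12·34=30960; k=4: 6720+0+44·6·34=15696 → min 15696.
Length 5: A..E: k=1: 0+15696+10·44·34=30656; k=2: 8800+5520+10·20·34=21120; k=3: 11200+2448+10·12·34=17728; k=4: 9360+0+10·6·34=11400 → min 11400.
Optimal order: ((A·(B·(C·D)))·E) with cost 11400.

11400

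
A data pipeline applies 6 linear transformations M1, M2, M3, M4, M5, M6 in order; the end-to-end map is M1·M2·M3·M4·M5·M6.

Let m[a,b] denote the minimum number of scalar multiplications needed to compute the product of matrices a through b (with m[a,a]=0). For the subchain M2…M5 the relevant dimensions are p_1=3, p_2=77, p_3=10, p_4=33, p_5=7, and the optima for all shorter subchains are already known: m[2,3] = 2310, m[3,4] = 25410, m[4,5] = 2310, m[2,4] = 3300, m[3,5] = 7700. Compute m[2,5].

m[2,5] = min over k∈[2,4] of m[2,k]+m[k+1,5]+p_{1}·p_k·p_{5}.
k=2: 0 + 7700 + 3·77·7 = 9317; k=3: 2310 + 2310 + 3·10·7 = 4830; k=4: 3300 + 0 + 3·33·7 = 3993.
Minimum: 3993 at k=4.

3993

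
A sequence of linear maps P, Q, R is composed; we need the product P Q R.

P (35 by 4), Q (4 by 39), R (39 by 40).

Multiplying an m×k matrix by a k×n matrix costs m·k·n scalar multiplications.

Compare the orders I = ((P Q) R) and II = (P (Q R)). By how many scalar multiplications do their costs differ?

Order I = ((P Q) R): (P Q): 35×4 by 4×39 → 35×39, cost 35·4·39 = 5460; ((P Q) R): 35×39 by 39×40 → 35×40, cost 35·39·40 = 54600; cumulative 60060. Total 60060.
Order II = (P (Q R)): (Q R): 4×39 by 39×40 → 4×40, cost 4·39·40 = 6240; (P (Q R)): 35×4 by 4×40 → 35×40, cost 35·4·40 = 5600; cumulative 11840. Total 11840.
Difference: |60060 − 11840| = 48220.

48220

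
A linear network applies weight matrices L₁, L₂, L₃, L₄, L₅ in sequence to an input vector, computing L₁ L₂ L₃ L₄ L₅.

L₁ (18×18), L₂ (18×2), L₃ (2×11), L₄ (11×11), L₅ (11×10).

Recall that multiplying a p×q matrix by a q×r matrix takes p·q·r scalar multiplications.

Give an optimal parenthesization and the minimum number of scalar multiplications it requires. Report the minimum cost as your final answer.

Adjacent pairs: L₁L₂ = 18·18·2 = 648; L₂L₃ = 18·2·11 = 396; L₃L₄ = 2·11·11 = 242; L₄L₅ = 11·11·10 = 1210.
Length 3: L₁..L₃: k=1: 0+396+18·18·11=3960; k=2: 648+0+18·2·11=1044 → min 1044 | L₂..L₄: k=2: 0+242+18·2·11=638; k=3: 396+0+18·11·11=2574 → min 638 | L₃..L₅: k=3: 0+1210+2·11·10=1430; k=4: 242+0+2·11·10=462 → min 462.
Length 4: L₁..L₄: k=1: 0+638+18·18·11=4202; k=2: 648+242+18·2·11=1286; k=3: 1044+0+18·11·11=3222 → min 1286 | L₂..L₅: k=2: 0+462+18·2·10=822; k=3: 396+1210+18·11·10=3586; k=4: 638+0+18·11·10=2618 → min 822.
Length 5: L₁..L₅: k=1: 0+822+18·18·10=4062; k=2: 648+462+18·2·10=1470; k=3: 1044+1210+18·11·10=4234; k=4: 1286+0+18·11·10=3266 → min 1470.
Optimal parenthesization: ((L₁ L₂) ((L₃ L₄) L₅)) with cost 1470.

1470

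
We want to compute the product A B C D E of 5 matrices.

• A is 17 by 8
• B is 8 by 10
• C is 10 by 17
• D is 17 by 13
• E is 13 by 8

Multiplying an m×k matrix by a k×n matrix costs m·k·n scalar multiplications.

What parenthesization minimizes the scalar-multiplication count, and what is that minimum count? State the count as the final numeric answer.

4856

Adjacent pairs: AB = 17·8·10 = 1360; BC = 8·10·17 = 1360; CD = 10·17·13 = 2210; DE = 17·13·8 = 1768.
Length 3: A..C: k=1: 0+1360+17·8·17=3672; k=2: 1360+0+17·10·17=4250 → min 3672 | B..D: k=2: 0+2210+8·10·13=3250; k=3: 1360+0+8·17·13=3128 → min 3128 | C..E: k=3: 0+1768+10·17·8=3128; k=4: 2210+0+10·13·8=3250 → min 3128.
Length 4: A..D: k=1: 0+3128+17·8·13=4896; k=2: 1360+2210+17·10·13=5780; k=3: 3672+0+17·17·13=7429 → min 4896 | B..E: k=2: 0+3128+8·10·8=3768; k=3: 1360+1768+8·17·8=4216; k=4: 3128+0+8·13·8=3960 → min 3768.
Length 5: A..E: k=1: 0+3768+17·8·8=4856; k=2: 1360+3128+17·10·8=5848; k=3: 3672+1768+17·17·8=7752; k=4: 4896+0+17·13·8=6664 → min 4856.
Optimal parenthesization: (A (B (C (D E)))) with cost 4856.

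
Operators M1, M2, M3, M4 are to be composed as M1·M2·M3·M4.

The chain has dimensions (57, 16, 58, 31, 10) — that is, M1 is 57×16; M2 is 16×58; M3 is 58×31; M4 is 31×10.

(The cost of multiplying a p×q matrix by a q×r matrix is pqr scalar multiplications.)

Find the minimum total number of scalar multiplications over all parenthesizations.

36380

Adjacent pairs: M1M2 = 57·16·58 = 52896; M2M3 = 16·58·31 = 28768; M3M4 = 58·31·10 = 17980.
Length 3: M1..M3: k=1: 0+28768+57·16·31=57040; k=2: 52896+0+57·58·31=155382 → min 57040 | M2..M4: k=2: 0+17980+16·58·10=27260; k=3: 28768+0+16·31·10=33728 → min 27260.
Length 4: M1..M4: k=1: 0+27260+57·16·10=36380; k=2: 52896+17980+57·58·10=103936; k=3: 57040+0+57·31·10=74710 → min 36380.
Optimal order: (M1·(M2·(M3·M4))) with cost 36380.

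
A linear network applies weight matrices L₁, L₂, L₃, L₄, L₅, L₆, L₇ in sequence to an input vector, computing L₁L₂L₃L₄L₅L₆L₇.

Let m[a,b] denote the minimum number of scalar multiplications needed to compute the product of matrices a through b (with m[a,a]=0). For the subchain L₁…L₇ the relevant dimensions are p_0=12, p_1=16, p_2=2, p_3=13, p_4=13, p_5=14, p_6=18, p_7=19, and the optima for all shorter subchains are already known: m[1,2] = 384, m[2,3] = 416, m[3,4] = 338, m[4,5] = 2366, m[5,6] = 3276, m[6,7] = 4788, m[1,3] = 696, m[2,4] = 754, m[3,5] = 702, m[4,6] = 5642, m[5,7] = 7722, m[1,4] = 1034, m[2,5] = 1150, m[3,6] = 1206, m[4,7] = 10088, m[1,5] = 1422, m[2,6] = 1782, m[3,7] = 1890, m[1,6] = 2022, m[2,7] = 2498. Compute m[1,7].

2730

m[1,7] = min over k∈[1,6] of m[1,k]+m[k+1,7]+p_{0}·p_k·p_{7}.
k=1: 0 + 2498 + 12·16·19 = 6146; k=2: 384 + 1890 + 12·2·19 = 2730; k=3: 696 + 10088 + 12·13·19 = 13748; k=4: 1034 + 7722 + 12·13·19 = 11720; k=5: 1422 + 4788 + 12·14·19 = 9402; k=6: 2022 + 0 + 12·18·19 = 6126.
Minimum: 2730 at k=2.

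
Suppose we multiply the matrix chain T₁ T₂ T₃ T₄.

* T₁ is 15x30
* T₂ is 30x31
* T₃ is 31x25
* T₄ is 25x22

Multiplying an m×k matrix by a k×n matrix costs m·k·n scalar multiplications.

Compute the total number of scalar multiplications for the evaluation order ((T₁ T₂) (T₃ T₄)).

(T₁ T₂): 15×30 by 30×31 → 15×31, cost 15·30·31 = 13950
(T₃ T₄): 31×25 by 25×22 → 31×22, cost 31·25·22 = 17050
((T₁ T₂) (T₃ T₄)): 15×31 by 31×22 → 15×22, cost 15·31·22 = 10230; cumulative 41230
Total: 41230 scalar multiplications.

41230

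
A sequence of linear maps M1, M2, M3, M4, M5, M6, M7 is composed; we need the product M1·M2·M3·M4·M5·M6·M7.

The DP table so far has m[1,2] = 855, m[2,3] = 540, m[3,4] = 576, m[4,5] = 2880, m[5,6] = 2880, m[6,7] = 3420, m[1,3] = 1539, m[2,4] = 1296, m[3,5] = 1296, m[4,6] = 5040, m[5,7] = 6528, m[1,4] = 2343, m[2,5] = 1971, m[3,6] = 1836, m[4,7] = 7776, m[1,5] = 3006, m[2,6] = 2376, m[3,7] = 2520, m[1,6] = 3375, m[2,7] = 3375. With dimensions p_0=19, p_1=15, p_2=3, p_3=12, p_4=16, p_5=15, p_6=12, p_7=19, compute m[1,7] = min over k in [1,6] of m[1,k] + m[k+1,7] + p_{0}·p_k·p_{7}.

m[1,7] = min over k∈[1,6] of m[1,k]+m[k+1,7]+p_{0}·p_k·p_{7}.
k=1: 0 + 3375 + 19·15·19 = 8790; k=2: 855 + 2520 + 19·3·19 = 4458; k=3: 1539 + 7776 + 19·12·19 = 13647; k=4: 2343 + 6528 + 19·16·19 = 14647; k=5: 3006 + 3420 + 19·15·19 = 11841; k=6: 3375 + 0 + 19·12·19 = 7707.
Minimum: 4458 at k=2.

4458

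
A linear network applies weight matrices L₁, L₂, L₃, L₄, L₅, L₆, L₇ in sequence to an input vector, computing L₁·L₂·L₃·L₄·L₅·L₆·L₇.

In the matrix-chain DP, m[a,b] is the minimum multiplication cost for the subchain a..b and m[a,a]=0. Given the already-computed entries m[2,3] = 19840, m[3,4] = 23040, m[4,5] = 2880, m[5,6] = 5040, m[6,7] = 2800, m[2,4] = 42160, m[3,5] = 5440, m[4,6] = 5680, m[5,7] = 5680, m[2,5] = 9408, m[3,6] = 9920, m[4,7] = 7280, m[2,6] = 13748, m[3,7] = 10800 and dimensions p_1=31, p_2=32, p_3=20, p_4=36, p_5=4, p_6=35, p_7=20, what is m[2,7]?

14688

m[2,7] = min over k∈[2,6] of m[2,k]+m[k+1,7]+p_{1}·p_k·p_{7}.
k=2: 0 + 10800 + 31·32·20 = 30640; k=3: 19840 + 7280 + 31·20·20 = 39520; k=4: 42160 + 5680 + 31·36·20 = 70160; k=5: 9408 + 2800 + 31·4·20 = 14688; k=6: 13748 + 0 + 31·35·20 = 35448.
Minimum: 14688 at k=5.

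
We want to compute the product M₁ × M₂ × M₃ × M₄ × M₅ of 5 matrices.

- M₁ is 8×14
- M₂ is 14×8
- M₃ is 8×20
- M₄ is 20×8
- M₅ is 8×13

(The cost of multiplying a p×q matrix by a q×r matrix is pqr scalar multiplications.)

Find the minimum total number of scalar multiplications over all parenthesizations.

3520

Adjacent pairs: M₁M₂ = 8·14·8 = 896; M₂M₃ = 14·8·20 = 2240; M₃M₄ = 8·20·8 = 1280; M₄M₅ = 20·8·13 = 2080.
Length 3: M₁..M₃: k=1: 0+2240+8·14·20=4480; k=2: 896+0+8·8·20=2176 → min 2176 | M₂..M₄: k=2: 0+1280+14·8·8=2176; k=3: 2240+0+14·20·8=4480 → min 2176 | M₃..M₅: k=3: 0+2080+8·20·13=4160; k=4: 1280+0+8·8·13=2112 → min 2112.
Length 4: M₁..M₄: k=1: 0+2176+8·14·8=3072; k=2: 896+1280+8·8·8=2688; k=3: 2176+0+8·20·8=3456 → min 2688 | M₂..M₅: k=2: 0+2112+14·8·13=3568; k=3: 2240+2080+14·20·13=7960; k=4: 2176+0+14·8·13=3632 → min 3568.
Length 5: M₁..M₅: k=1: 0+3568+8·14·13=5024; k=2: 896+2112+8·8·13=3840; k=3: 2176+2080+8·20·13=6336; k=4: 2688+0+8·8·13=3520 → min 3520.
Optimal order: (((M₁ × M₂) × (M₃ × M₄)) × M₅) with cost 3520.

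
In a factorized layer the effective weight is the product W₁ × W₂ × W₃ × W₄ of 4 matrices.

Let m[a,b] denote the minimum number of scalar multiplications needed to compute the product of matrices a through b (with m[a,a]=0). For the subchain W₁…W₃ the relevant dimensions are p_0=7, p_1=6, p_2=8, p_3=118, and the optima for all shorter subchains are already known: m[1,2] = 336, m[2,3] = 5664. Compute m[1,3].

6944

m[1,3] = min over k∈[1,2] of m[1,k]+m[k+1,3]+p_{0}·p_k·p_{3}.
k=1: 0 + 5664 + 7·6·118 = 10620; k=2: 336 + 0 + 7·8·118 = 6944.
Minimum: 6944 at k=2.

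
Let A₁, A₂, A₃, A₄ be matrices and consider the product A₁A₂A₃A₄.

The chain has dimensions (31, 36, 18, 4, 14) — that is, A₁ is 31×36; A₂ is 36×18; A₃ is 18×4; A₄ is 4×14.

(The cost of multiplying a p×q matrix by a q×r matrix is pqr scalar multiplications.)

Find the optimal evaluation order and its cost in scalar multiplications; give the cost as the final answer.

8792

Adjacent pairs: A₁A₂ = 31·36·18 = 20088; A₂A₃ = 36·18·4 = 2592; A₃A₄ = 18·4·14 = 1008.
Length 3: A₁..A₃: k=1: 0+2592+31·36·4=7056; k=2: 20088+0+31·18·4=22320 → min 7056 | A₂..A₄: k=2: 0+1008+36·18·14=10080; k=3: 2592+0+36·4·14=4608 → min 4608.
Length 4: A₁..A₄: k=1: 0+4608+31·36·14=20232; k=2: 20088+1008+31·18·14=28908; k=3: 7056+0+31·4·14=8792 → min 8792.
Optimal parenthesization: ((A₁(A₂A₃))A₄) with cost 8792.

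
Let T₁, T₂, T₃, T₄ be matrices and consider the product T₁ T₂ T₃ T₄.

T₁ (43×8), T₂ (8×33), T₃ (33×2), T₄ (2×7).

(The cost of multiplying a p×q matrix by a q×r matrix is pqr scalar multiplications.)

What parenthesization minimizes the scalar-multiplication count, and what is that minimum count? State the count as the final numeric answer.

1818

Adjacent pairs: T₁T₂ = 43·8·33 = 11352; T₂T₃ = 8·33·2 = 528; T₃T₄ = 33·2·7 = 462.
Length 3: T₁..T₃: k=1: 0+528+43·8·2=1216; k=2: 11352+0+43·33·2=14190 → min 1216 | T₂..T₄: k=2: 0+462+8·33·7=2310; k=3: 528+0+8·2·7=640 → min 640.
Length 4: T₁..T₄: k=1: 0+640+43·8·7=3048; k=2: 11352+462+43·33·7=21747; k=3: 1216+0+43·2·7=1818 → min 1818.
Optimal parenthesization: ((T₁ (T₂ T₃)) T₄) with cost 1818.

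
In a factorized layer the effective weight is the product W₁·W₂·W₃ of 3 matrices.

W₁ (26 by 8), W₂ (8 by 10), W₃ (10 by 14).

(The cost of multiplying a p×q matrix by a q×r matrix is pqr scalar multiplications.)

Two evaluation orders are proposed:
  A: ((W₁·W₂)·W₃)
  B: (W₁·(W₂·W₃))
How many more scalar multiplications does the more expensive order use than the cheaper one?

1688

Order A = ((W₁·W₂)·W₃): (W₁·W₂): 26×8 by 8×10 → 26×10, cost 26·8·10 = 2080; ((W₁·W₂)·W₃): 26×10 by 10×14 → 26×14, cost 26·10·14 = 3640; cumulative 5720. Total 5720.
Order B = (W₁·(W₂·W₃)): (W₂·W₃): 8×10 by 10×14 → 8×14, cost 8·10·14 = 1120; (W₁·(W₂·W₃)): 26×8 by 8×14 → 26×14, cost 26·8·14 = 2912; cumulative 4032. Total 4032.
Difference: |5720 − 4032| = 1688.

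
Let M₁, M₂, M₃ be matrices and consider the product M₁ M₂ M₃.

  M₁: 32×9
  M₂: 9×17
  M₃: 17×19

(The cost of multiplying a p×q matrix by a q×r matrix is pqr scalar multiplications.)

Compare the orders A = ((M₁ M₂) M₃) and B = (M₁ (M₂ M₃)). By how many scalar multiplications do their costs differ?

6853

Order A = ((M₁ M₂) M₃): (M₁ M₂): 32×9 by 9×17 → 32×17, cost 32·9·17 = 4896; ((M₁ M₂) M₃): 32×17 by 17×19 → 32×19, cost 32·17·19 = 10336; cumulative 15232. Total 15232.
Order B = (M₁ (M₂ M₃)): (M₂ M₃): 9×17 by 17×19 → 9×19, cost 9·17·19 = 2907; (M₁ (M₂ M₃)): 32×9 by 9×19 → 32×19, cost 32·9·19 = 5472; cumulative 8379. Total 8379.
Difference: |15232 − 8379| = 6853.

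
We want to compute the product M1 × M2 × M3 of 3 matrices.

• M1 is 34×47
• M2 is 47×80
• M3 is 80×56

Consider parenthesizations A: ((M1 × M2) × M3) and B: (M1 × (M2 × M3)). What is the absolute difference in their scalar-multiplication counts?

19888

Order A = ((M1 × M2) × M3): (M1 × M2): 34×47 by 47×80 → 34×80, cost 34·47·80 = 127840; ((M1 × M2) × M3): 34×80 by 80×56 → 34×56, cost 34·80·56 = 152320; cumulative 280160. Total 280160.
Order B = (M1 × (M2 × M3)): (M2 × M3): 47×80 by 80×56 → 47×56, cost 47·80·56 = 210560; (M1 × (M2 × M3)): 34×47 by 47×56 → 34×56, cost 34·47·56 = 89488; cumulative 300048. Total 300048.
Difference: |280160 − 300048| = 19888.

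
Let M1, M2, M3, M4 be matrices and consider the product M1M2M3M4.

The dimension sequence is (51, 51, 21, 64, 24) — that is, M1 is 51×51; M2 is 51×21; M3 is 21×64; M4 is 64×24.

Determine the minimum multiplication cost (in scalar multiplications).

Adjacent pairs: M1M2 = 51·51·21 = 54621; M2M3 = 51·21·64 = 68544; M3M4 = 21·64·24 = 32256.
Length 3: M1..M3: k=1: 0+68544+51·51·64=235008; k=2: 54621+0+51·21·64=123165 → min 123165 | M2..M4: k=2: 0+32256+51·21·24=57960; k=3: 68544+0+51·64·24=146880 → min 57960.
Length 4: M1..M4: k=1: 0+57960+51·51·24=120384; k=2: 54621+32256+51·21·24=112581; k=3: 123165+0+51·64·24=201501 → min 112581.
Optimal order: ((M1M2)(M3M4)) with cost 112581.

112581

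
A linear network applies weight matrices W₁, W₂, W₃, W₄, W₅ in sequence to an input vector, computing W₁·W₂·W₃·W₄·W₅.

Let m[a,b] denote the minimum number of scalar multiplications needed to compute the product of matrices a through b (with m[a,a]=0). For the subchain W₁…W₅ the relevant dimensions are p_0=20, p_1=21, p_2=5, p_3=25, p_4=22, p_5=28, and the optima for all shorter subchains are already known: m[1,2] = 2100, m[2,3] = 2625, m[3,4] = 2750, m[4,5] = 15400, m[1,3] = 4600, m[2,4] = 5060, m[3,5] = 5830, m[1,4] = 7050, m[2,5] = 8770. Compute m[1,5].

10730

m[1,5] = min over k∈[1,4] of m[1,k]+m[k+1,5]+p_{0}·p_k·p_{5}.
k=1: 0 + 8770 + 20·21·28 = 20530; k=2: 2100 + 5830 + 20·5·28 = 10730; k=3: 4600 + 15400 + 20·25·28 = 34000; k=4: 7050 + 0 + 20·22·28 = 19370.
Minimum: 10730 at k=2.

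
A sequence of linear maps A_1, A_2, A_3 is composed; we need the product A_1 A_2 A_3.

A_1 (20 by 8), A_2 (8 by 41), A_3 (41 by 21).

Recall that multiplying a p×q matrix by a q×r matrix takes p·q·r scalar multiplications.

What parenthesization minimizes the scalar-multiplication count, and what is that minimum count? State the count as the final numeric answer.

10248

(A_1 (A_2 A_3)): cost 10248.
((A_1 A_2) A_3): cost 23780.
Optimal: (A_1 (A_2 A_3)) with cost 10248.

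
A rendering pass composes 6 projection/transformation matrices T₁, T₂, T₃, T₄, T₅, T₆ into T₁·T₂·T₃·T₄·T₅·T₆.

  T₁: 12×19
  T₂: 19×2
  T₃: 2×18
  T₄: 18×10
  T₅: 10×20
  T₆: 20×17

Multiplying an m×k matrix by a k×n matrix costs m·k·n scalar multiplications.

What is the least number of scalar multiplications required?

Adjacent pairs: T₁T₂ = 12·19·2 = 456; T₂T₃ = 19·2·18 = 684; T₃T₄ = 2·18·10 = 360; T₄T₅ = 18·10·20 = 3600; T₅T₆ = 10·20·17 = 3400.
Length 3: T₁..T₃: k=1: 0+684+12·19·18=4788; k=2: 456+0+12·2·18=888 → min 888 | T₂..T₄: k=2: 0+360+19·2·10=740; k=3: 684+0+19·18·10=4104 → min 740 | T₃..T₅: k=3: 0+3600+2·18·20=4320; k=4: 360+0+2·10·20=760 → min 760 | T₄..T₆: k=4: 0+3400+18·10·17=6460; k=5: 3600+0+18·20·17=9720 → min 6460.
Length 4: T₁..T₄: k=1: 0+740+12·19·10=3020; k=2: 456+360+12·2·10=1056; k=3: 888+0+12·18·10=3048 → min 1056 | T₂..T₅: k=2: 0+760+19·2·20=1520; k=3: 684+3600+19·18·20=11124; k=4: 740+0+19·10·20=4540 → min 1520 | T₃..T₆: k=3: 0+6460+2·18·17=7072; k=4: 360+3400+2·10·17=4100; k=5: 760+0+2·20·17=1440 → min 1440.
Length 5: T₁..T₅: k=1: 0+1520+12·19·20=6080; k=2: 456+760+12·2·20=1696; k=3: 888+3600+12·18·20=8808; k=4: 1056+0+12·10·20=3456 → min 1696 | T₂..T₆: k=2: 0+1440+19·2·17=2086; k=3: 684+6460+19·18·17=12958; k=4: 740+3400+19·10·17=7370; k=5: 1520+0+19·20·17=7980 → min 2086.
Length 6: T₁..T₆: k=1: 0+2086+12·19·17=5962; k=2: 456+1440+12·2·17=2304; k=3: 888+6460+12·18·17=11020; k=4: 1056+3400+12·10·17=6496; k=5: 1696+0+12·20·17=5776 → min 2304.
Optimal order: ((T₁·T₂)·(((T₃·T₄)·T₅)·T₆)) with cost 2304.

2304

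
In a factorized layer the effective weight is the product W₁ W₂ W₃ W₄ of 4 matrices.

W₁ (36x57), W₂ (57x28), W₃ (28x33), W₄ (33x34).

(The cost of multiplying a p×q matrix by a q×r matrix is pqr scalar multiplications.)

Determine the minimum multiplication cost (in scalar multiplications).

123144

Adjacent pairs: W₁W₂ = 36·57·28 = 57456; W₂W₃ = 57·28·33 = 52668; W₃W₄ = 28·33·34 = 31416.
Length 3: W₁..W₃: k=1: 0+52668+36·57·33=120384; k=2: 57456+0+36·28·33=90720 → min 90720 | W₂..W₄: k=2: 0+31416+57·28·34=85680; k=3: 52668+0+57·33·34=116622 → min 85680.
Length 4: W₁..W₄: k=1: 0+85680+36·57·34=155448; k=2: 57456+31416+36·28·34=123144; k=3: 90720+0+36·33·34=131112 → min 123144.
Optimal order: ((W₁ W₂) (W₃ W₄)) with cost 123144.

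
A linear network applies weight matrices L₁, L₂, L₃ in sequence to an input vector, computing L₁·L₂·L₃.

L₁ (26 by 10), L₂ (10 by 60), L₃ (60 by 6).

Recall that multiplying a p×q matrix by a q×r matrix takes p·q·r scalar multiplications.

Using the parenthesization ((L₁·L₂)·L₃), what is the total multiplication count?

(L₁·L₂): 26×10 by 10×60 → 26×60, cost 26·10·60 = 15600
((L₁·L₂)·L₃): 26×60 by 60×6 → 26×6, cost 26·60·6 = 9360; cumulative 24960
Total: 24960 scalar multiplications.

24960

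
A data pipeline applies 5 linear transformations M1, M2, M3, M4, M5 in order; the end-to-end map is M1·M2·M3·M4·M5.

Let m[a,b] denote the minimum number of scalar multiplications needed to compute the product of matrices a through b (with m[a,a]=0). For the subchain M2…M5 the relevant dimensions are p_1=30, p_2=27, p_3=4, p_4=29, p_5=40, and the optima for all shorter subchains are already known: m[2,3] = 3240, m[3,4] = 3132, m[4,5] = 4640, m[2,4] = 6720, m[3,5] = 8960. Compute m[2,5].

m[2,5] = min over k∈[2,4] of m[2,k]+m[k+1,5]+p_{1}·p_k·p_{5}.
k=2: 0 + 8960 + 30·27·40 = 41360; k=3: 3240 + 4640 + 30·4·40 = 12680; k=4: 6720 + 0 + 30·29·40 = 41520.
Minimum: 12680 at k=3.

12680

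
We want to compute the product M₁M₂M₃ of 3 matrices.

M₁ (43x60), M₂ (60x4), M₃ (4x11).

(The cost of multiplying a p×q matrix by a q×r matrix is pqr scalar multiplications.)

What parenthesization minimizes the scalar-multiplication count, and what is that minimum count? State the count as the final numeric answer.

(M₁(M₂M₃)): cost 31020.
((M₁M₂)M₃): cost 12212.
Optimal: ((M₁M₂)M₃) with cost 12212.

12212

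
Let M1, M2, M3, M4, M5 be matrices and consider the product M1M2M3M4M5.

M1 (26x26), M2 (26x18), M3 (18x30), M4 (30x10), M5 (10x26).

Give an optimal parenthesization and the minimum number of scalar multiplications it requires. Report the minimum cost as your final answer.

Adjacent pairs: M1M2 = 26·26·18 = 12168; M2M3 = 26·18·30 = 14040; M3M4 = 18·30·10 = 5400; M4M5 = 30·10·26 = 7800.
Length 3: M1..M3: k=1: 0+14040+26·26·30=34320; k=2: 12168+0+26·18·30=26208 → min 26208 | M2..M4: k=2: 0+5400+26·18·10=10080; k=3: 14040+0+26·30·10=21840 → min 10080 | M3..M5: k=3: 0+7800+18·30·26=21840; k=4: 5400+0+18·10·26=10080 → min 10080.
Length 4: M1..M4: k=1: 0+10080+26·26·10=16840; k=2: 12168+5400+26·18·10=22248; k=3: 26208+0+26·30·10=34008 → min 16840 | M2..M5: k=2: 0+10080+26·18·26=22248; k=3: 14040+7800+26·30·26=42120; k=4: 10080+0+26·10·26=16840 → min 16840.
Length 5: M1..M5: k=1: 0+16840+26·26·26=34416; k=2: 12168+10080+26·18·26=34416; k=3: 26208+7800+26·30·26=54288; k=4: 16840+0+26·10·26=23600 → min 23600.
Optimal parenthesization: ((M1(M2(M3M4)))M5) with cost 23600.

23600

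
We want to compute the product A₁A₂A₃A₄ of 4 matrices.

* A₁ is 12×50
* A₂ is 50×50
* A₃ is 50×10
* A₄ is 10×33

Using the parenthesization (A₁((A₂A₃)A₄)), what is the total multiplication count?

(A₂A₃): 50×50 by 50×10 → 50×10, cost 50·50·10 = 25000
((A₂A₃)A₄): 50×10 by 10×33 → 50×33, cost 50·10·33 = 16500; cumulative 41500
(A₁((A₂A₃)A₄)): 12×50 by 50×33 → 12×33, cost 12·50·33 = 19800; cumulative 61300
Total: 61300 scalar multiplications.

61300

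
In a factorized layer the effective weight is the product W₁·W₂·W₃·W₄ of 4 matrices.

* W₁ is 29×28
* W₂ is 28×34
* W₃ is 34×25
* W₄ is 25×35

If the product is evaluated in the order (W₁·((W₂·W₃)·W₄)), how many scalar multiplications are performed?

76720

(W₂·W₃): 28×34 by 34×25 → 28×25, cost 28·34·25 = 23800
((W₂·W₃)·W₄): 28×25 by 25×35 → 28×35, cost 28·25·35 = 24500; cumulative 48300
(W₁·((W₂·W₃)·W₄)): 29×28 by 28×35 → 29×35, cost 29·28·35 = 28420; cumulative 76720
Total: 76720 scalar multiplications.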